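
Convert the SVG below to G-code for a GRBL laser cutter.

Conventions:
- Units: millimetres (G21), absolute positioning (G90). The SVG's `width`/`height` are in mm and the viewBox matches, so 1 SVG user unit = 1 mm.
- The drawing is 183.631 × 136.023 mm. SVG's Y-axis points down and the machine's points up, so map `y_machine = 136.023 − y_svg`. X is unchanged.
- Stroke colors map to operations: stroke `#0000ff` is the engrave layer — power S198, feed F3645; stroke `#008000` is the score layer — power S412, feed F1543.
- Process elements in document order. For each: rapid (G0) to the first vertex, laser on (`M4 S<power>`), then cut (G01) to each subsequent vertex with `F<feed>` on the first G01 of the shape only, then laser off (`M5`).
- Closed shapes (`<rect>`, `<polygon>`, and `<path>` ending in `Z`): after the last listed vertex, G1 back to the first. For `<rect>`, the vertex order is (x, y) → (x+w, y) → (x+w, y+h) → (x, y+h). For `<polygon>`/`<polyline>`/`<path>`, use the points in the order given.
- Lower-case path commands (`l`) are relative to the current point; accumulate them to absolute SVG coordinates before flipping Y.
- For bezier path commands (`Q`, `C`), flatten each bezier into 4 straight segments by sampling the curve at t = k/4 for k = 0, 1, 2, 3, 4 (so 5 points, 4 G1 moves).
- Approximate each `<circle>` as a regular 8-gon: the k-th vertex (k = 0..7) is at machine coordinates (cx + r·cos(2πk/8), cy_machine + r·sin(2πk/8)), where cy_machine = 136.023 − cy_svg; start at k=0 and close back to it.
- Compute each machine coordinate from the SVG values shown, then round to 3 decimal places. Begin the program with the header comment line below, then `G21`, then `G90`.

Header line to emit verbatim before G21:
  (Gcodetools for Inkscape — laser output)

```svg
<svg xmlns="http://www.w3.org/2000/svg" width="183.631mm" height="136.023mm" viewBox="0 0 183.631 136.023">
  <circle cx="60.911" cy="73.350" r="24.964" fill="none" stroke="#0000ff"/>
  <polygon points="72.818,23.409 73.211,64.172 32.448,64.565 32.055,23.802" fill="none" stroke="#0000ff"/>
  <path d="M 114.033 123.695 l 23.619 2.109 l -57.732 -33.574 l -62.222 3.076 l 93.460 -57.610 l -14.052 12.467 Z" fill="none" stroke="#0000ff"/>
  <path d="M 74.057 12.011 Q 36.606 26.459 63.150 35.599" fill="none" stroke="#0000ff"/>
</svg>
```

(Gcodetools for Inkscape — laser output)
G21
G90
G0 X85.875 Y62.673
M4 S198
G01 X78.563 Y80.325 F3645
G01 X60.911 Y87.637
G01 X43.259 Y80.325
G01 X35.947 Y62.673
G01 X43.259 Y45.021
G01 X60.911 Y37.709
G01 X78.563 Y45.021
G01 X85.875 Y62.673
M5
G0 X72.818 Y112.614
M4 S198
G01 X73.211 Y71.851 F3645
G01 X32.448 Y71.458
G01 X32.055 Y112.221
G01 X72.818 Y112.614
M5
G0 X114.033 Y12.328
M4 S198
G01 X137.652 Y10.219 F3645
G01 X79.920 Y43.793
G01 X17.698 Y40.717
G01 X111.158 Y98.327
G01 X97.106 Y85.860
G01 X114.033 Y12.328
M5
G0 X74.057 Y124.012
M4 S198
G01 X59.331 Y117.120 F3645
G01 X52.605 Y110.891
G01 X53.878 Y105.326
G01 X63.150 Y100.424
M5

Since the viewBox matches the mm dimensions, user units are millimetres directly. The only transform is the Y-flip y_m = 136.023 − y_svg.

Shape 1 is a circle drawn with `<circle>`. Its stroke #0000ff means engrave at S198, F3645. After flipping Y the toolpath is (85.875,62.673) → (78.563,80.325) → (60.911,87.637) → (43.259,80.325) → (35.947,62.673) → (43.259,45.021) → (60.911,37.709) → (78.563,45.021) → (85.875,62.673), returning to the start.

Shape 2 is a regular polygon drawn with `<polygon>`. Its stroke #0000ff means engrave at S198, F3645. After flipping Y the toolpath is (72.818,112.614) → (73.211,71.851) → (32.448,71.458) → (32.055,112.221) → (72.818,112.614), returning to the start.

Shape 3 is a closed polygon drawn with `<path>`. Its stroke #0000ff means engrave at S198, F3645. After flipping Y the toolpath is (114.033,12.328) → (137.652,10.219) → (79.920,43.793) → (17.698,40.717) → (111.158,98.327) → (97.106,85.860) → (114.033,12.328), returning to the start.

Shape 4 is a quadratic bezier drawn with `<path>`. Its stroke #0000ff means engrave at S198, F3645. After flipping Y the toolpath is (74.057,124.012) → (59.331,117.120) → (52.605,110.891) → (53.878,105.326) → (63.150,100.424).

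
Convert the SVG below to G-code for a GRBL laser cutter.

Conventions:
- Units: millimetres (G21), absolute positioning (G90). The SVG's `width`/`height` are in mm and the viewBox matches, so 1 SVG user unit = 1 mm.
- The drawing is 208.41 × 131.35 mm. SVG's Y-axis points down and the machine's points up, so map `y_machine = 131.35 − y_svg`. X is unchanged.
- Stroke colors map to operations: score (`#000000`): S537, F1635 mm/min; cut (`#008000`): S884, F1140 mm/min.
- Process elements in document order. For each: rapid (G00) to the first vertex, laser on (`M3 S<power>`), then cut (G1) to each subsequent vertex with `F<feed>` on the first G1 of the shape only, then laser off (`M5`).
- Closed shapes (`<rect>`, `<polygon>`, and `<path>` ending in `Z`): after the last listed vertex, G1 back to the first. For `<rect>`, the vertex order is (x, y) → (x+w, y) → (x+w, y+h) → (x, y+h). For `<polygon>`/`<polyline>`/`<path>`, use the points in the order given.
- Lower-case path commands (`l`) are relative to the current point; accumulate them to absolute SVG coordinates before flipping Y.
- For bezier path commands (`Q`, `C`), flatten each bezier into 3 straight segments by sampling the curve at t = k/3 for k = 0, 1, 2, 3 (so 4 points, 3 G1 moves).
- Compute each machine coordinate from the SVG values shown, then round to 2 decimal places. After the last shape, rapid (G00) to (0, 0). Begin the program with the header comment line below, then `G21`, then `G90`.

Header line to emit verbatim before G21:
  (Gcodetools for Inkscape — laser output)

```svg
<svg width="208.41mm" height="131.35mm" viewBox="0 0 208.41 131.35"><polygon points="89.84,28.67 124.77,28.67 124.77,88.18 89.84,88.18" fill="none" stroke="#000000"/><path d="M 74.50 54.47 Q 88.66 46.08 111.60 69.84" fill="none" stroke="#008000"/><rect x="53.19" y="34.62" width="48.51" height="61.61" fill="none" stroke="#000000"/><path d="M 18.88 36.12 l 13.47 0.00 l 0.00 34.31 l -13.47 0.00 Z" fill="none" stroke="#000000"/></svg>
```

(Gcodetools for Inkscape — laser output)
G21
G90
G00 X89.84 Y102.68
M3 S537
G1 X124.77 Y102.68 F1635
G1 X124.77 Y43.17
G1 X89.84 Y43.17
G1 X89.84 Y102.68
M5
G00 X74.50 Y76.88
M3 S884
G1 X84.92 Y78.90 F1140
G1 X97.28 Y73.78
G1 X111.60 Y61.51
M5
G00 X53.19 Y96.73
M3 S537
G1 X101.70 Y96.73 F1635
G1 X101.70 Y35.12
G1 X53.19 Y35.12
G1 X53.19 Y96.73
M5
G00 X18.88 Y95.23
M3 S537
G1 X32.35 Y95.23 F1635
G1 X32.35 Y60.92
G1 X18.88 Y60.92
G1 X18.88 Y95.23
M5
G00 X0.00 Y0.00

viewBox `0 0 208.41 131.35` with mm width/height → 1 unit = 1 mm. Flip: y_m = 131.35 − y_svg.

**Shape 1** — `<polygon>` rectangle, stroke `#000000` → score (S537, F1635). Machine vertices: (89.84,102.68) → (124.77,102.68) → (124.77,43.17) → (89.84,43.17) → (89.84,102.68). Closed: final G1 returns to the first vertex.

**Shape 2** — `<path>` quadratic bezier, stroke `#008000` → cut (S884, F1140). Control points (SVG): P0=(74.50,54.47), P1=(88.66,46.08), P2=(111.60,69.84); sampled at t=k/3. Machine vertices: (74.50,76.88) → (84.92,78.90) → (97.28,73.78) → (111.60,61.51). Open path.

**Shape 3** — `<rect>` rectangle, stroke `#000000` → score (S537, F1635). Machine vertices: (53.19,96.73) → (101.70,96.73) → (101.70,35.12) → (53.19,35.12) → (53.19,96.73). Closed: final G1 returns to the first vertex.

**Shape 4** — `<path>` rectangle, stroke `#000000` → score (S537, F1635). Machine vertices: (18.88,95.23) → (32.35,95.23) → (32.35,60.92) → (18.88,60.92) → (18.88,95.23). Closed: final G1 returns to the first vertex.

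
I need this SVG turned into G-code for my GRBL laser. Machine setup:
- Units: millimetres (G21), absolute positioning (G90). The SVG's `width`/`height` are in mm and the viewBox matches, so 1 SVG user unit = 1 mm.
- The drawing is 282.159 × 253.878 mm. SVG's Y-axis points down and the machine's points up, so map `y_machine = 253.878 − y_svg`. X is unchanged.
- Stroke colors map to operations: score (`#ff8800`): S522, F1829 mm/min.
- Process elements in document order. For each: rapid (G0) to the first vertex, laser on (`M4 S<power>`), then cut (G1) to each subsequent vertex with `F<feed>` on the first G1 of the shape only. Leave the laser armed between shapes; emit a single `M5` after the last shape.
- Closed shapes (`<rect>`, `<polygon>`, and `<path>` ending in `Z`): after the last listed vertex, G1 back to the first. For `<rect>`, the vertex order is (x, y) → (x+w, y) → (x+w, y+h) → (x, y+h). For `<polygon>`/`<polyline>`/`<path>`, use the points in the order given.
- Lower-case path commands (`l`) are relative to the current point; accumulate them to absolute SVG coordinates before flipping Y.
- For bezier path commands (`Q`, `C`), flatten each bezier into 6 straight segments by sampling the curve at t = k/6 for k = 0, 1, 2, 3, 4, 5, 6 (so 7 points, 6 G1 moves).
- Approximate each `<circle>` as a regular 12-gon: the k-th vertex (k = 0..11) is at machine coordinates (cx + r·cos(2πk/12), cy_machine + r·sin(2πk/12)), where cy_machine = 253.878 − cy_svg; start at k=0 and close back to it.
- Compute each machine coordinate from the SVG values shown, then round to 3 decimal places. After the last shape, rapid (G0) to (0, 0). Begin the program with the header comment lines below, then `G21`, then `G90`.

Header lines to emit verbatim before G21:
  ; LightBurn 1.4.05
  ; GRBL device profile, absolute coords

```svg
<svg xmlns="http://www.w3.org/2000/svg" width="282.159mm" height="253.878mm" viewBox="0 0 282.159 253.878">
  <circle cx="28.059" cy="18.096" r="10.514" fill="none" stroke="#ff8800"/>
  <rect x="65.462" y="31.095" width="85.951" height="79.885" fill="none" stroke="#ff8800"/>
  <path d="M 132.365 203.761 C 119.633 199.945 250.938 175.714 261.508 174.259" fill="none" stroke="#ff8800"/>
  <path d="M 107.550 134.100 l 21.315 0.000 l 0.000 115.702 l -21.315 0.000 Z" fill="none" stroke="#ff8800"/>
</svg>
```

viewBox `0 0 282.159 253.878` with mm width/height → 1 unit = 1 mm. Flip: y_m = 253.878 − y_svg.

**Shape 1** — `<circle>` circle, stroke `#ff8800` → score (S522, F1829). Machine vertices: (38.573,235.782) → (37.164,241.039) → (33.316,244.887) → (28.059,246.296) → (22.802,244.887) → (18.954,241.039) → (17.545,235.782) → (18.954,230.525) → (22.802,226.677) → (28.059,225.268) → (33.316,226.677) → (37.164,230.525) → (38.573,235.782). Closed: final G1 returns to the first vertex.

**Shape 2** — `<rect>` rectangle, stroke `#ff8800` → score (S522, F1829). Machine vertices: (65.462,222.783) → (151.413,222.783) → (151.413,142.898) → (65.462,142.898) → (65.462,222.783). Closed: final G1 returns to the first vertex.

**Shape 3** — `<path>` cubic bezier, stroke `#ff8800` → score (S522, F1829). Control points (SVG): P0=(132.365,203.761), P1=(119.633,199.945), P2=(250.938,175.714), P3=(261.508,174.259); sampled at t=k/6. Machine vertices: (132.365,50.117) → (136.776,53.526) → (157.839,59.138) → (188.198,65.753) → (220.499,72.172) → (247.388,77.193) → (261.508,79.619). Open path.

**Shape 4** — `<path>` rectangle, stroke `#ff8800` → score (S522, F1829). Machine vertices: (107.550,119.778) → (128.865,119.778) → (128.865,4.076) → (107.550,4.076) → (107.550,119.778). Closed: final G1 returns to the first vertex.

; LightBurn 1.4.05
; GRBL device profile, absolute coords
G21
G90
G0 X38.573 Y235.782
M4 S522
G1 X37.164 Y241.039 F1829
G1 X33.316 Y244.887
G1 X28.059 Y246.296
G1 X22.802 Y244.887
G1 X18.954 Y241.039
G1 X17.545 Y235.782
G1 X18.954 Y230.525
G1 X22.802 Y226.677
G1 X28.059 Y225.268
G1 X33.316 Y226.677
G1 X37.164 Y230.525
G1 X38.573 Y235.782
G0 X65.462 Y222.783
M4 S522
G1 X151.413 Y222.783 F1829
G1 X151.413 Y142.898
G1 X65.462 Y142.898
G1 X65.462 Y222.783
G0 X132.365 Y50.117
M4 S522
G1 X136.776 Y53.526 F1829
G1 X157.839 Y59.138
G1 X188.198 Y65.753
G1 X220.499 Y72.172
G1 X247.388 Y77.193
G1 X261.508 Y79.619
G0 X107.550 Y119.778
M4 S522
G1 X128.865 Y119.778 F1829
G1 X128.865 Y4.076
G1 X107.550 Y4.076
G1 X107.550 Y119.778
M5
G0 X0.000 Y0.000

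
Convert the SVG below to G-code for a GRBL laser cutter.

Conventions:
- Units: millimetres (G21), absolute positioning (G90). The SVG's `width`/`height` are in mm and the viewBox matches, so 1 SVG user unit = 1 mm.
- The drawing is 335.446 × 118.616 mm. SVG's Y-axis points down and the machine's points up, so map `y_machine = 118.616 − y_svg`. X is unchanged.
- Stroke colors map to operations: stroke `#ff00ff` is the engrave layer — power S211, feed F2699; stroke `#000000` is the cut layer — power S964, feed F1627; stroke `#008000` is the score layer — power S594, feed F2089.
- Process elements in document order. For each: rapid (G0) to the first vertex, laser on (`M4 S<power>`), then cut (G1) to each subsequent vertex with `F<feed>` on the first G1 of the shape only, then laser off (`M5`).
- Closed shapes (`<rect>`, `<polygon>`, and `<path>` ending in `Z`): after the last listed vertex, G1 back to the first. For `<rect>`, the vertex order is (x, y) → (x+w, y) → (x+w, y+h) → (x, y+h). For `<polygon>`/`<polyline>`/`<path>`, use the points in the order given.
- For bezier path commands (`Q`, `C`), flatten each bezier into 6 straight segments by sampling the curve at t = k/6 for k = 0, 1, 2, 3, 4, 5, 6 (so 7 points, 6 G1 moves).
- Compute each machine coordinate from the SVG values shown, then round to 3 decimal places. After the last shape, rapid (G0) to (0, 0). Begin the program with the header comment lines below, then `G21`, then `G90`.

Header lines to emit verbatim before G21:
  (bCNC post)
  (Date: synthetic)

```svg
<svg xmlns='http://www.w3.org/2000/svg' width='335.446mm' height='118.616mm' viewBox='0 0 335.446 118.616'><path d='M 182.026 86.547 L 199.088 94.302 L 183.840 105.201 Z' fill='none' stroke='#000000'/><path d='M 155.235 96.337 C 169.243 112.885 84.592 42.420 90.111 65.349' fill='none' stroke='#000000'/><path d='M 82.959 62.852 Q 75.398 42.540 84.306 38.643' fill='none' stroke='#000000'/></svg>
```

(bCNC post)
(Date: synthetic)
G21
G90
G0 X182.026 Y32.069
M4 S964
G1 X199.088 Y24.314 F1627
G1 X183.840 Y13.415
G1 X182.026 Y32.069
M5
G0 X155.235 Y22.279
M4 S964
G1 X154.892 Y20.421 F1627
G1 X143.350 Y28.054
G1 X125.856 Y40.166
G1 X107.655 Y51.746
G1 X93.991 Y57.784
G1 X90.111 Y53.267
M5
G0 X82.959 Y55.764
M4 S964
G1 X80.896 Y62.079 F1627
G1 X79.748 Y67.481
G1 X79.515 Y71.972
G1 X80.197 Y75.551
G1 X81.794 Y78.218
G1 X84.306 Y79.973
M5
G0 X0.000 Y0.000

Since the viewBox matches the mm dimensions, user units are millimetres directly. The only transform is the Y-flip y_m = 118.616 − y_svg.

Shape 1 is a regular polygon drawn with `<path>`. Its stroke #000000 means cut at S964, F1627. After flipping Y the toolpath is (182.026,32.069) → (199.088,24.314) → (183.840,13.415) → (182.026,32.069), returning to the start.

Shape 2 is a cubic bezier drawn with `<path>`. Its stroke #000000 means cut at S964, F1627. After flipping Y the toolpath is (155.235,22.279) → (154.892,20.421) → (143.350,28.054) → (125.856,40.166) → (107.655,51.746) → (93.991,57.784) → (90.111,53.267).

Shape 3 is a quadratic bezier drawn with `<path>`. Its stroke #000000 means cut at S964, F1627. After flipping Y the toolpath is (82.959,55.764) → (80.896,62.079) → (79.748,67.481) → (79.515,71.972) → (80.197,75.551) → (81.794,78.218) → (84.306,79.973).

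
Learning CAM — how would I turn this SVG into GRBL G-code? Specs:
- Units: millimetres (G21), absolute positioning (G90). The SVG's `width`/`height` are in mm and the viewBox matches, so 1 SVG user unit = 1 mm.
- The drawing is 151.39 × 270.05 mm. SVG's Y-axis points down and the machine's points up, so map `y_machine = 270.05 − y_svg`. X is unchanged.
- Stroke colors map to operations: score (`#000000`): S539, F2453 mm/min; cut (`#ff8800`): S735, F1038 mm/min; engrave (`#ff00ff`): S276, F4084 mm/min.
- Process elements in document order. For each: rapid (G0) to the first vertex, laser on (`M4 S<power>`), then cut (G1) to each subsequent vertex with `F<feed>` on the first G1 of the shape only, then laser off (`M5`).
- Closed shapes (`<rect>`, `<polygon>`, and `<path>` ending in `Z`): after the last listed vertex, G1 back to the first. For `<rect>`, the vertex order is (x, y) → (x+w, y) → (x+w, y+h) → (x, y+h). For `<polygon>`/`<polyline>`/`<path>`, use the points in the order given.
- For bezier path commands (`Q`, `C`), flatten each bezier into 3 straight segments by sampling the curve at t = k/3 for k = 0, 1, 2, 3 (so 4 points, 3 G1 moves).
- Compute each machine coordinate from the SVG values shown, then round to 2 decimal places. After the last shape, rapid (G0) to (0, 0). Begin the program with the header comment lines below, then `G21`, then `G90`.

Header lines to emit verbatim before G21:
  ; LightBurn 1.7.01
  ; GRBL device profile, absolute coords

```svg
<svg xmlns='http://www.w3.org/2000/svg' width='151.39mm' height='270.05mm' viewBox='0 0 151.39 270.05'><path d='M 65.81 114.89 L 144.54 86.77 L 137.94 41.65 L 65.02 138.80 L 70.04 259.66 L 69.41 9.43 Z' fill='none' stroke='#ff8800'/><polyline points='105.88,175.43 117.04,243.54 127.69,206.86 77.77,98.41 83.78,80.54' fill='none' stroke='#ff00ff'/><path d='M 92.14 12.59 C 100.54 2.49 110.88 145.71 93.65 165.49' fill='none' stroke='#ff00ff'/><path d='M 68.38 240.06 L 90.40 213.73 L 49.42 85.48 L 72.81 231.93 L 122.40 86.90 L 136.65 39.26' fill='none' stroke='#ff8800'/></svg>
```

1 u = 1 mm; y_m = 270.05 − y.

[1] `<path>` closed polygon, #ff8800→cut S735 F1038: (65.81,155.16) → (144.54,183.28) → (137.94,228.40) → (65.02,131.25) → (70.04,10.39) → (69.41,260.62) → (65.81,155.16) (closed)

[2] `<polyline>` open polyline, #ff00ff→engrave S276 F4084: (105.88,94.62) → (117.04,26.51) → (127.69,63.19) → (77.77,171.64) → (83.78,189.51)

[3] `<path>` cubic bezier, #ff00ff→engrave S276 F4084: (92.14,257.46) → (100.09,226.70) → (102.78,155.24) → (93.65,104.56)

[4] `<path>` open polyline, #ff8800→cut S735 F1038: (68.38,29.99) → (90.40,56.32) → (49.42,184.57) → (72.81,38.12) → (122.40,183.15) → (136.65,230.79)

; LightBurn 1.7.01
; GRBL device profile, absolute coords
G21
G90
G0 X65.81 Y155.16
M4 S735
G1 X144.54 Y183.28 F1038
G1 X137.94 Y228.40
G1 X65.02 Y131.25
G1 X70.04 Y10.39
G1 X69.41 Y260.62
G1 X65.81 Y155.16
M5
G0 X105.88 Y94.62
M4 S276
G1 X117.04 Y26.51 F4084
G1 X127.69 Y63.19
G1 X77.77 Y171.64
G1 X83.78 Y189.51
M5
G0 X92.14 Y257.46
M4 S276
G1 X100.09 Y226.70 F4084
G1 X102.78 Y155.24
G1 X93.65 Y104.56
M5
G0 X68.38 Y29.99
M4 S735
G1 X90.40 Y56.32 F1038
G1 X49.42 Y184.57
G1 X72.81 Y38.12
G1 X122.40 Y183.15
G1 X136.65 Y230.79
M5
G0 X0.00 Y0.00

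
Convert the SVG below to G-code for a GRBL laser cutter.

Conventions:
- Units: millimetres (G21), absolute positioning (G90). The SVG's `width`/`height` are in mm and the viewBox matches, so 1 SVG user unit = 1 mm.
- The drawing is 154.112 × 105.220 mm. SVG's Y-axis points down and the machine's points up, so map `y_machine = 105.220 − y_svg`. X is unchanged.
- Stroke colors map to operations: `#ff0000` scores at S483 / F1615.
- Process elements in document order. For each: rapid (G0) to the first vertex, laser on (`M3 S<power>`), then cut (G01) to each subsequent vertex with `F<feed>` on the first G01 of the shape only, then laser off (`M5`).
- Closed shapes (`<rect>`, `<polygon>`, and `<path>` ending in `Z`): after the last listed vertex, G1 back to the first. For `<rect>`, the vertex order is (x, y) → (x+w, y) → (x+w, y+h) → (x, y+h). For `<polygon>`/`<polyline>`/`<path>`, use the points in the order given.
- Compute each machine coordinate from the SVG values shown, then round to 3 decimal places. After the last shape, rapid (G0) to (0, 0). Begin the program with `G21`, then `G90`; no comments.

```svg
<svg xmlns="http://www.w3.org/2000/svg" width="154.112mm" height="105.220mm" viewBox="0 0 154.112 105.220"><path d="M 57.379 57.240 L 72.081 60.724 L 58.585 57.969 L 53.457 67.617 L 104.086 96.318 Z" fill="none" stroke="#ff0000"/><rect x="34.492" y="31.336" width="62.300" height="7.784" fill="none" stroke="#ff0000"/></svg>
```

1 u = 1 mm; y_m = 105.220 − y.

[1] `<path>` closed polygon, #ff0000→score S483 F1615: (57.379,47.980) → (72.081,44.496) → (58.585,47.251) → (53.457,37.603) → (104.086,8.902) → (57.379,47.980) (closed)

[2] `<rect>` rectangle, #ff0000→score S483 F1615: (34.492,73.884) → (96.792,73.884) → (96.792,66.100) → (34.492,66.100) → (34.492,73.884) (closed)

G21
G90
G0 X57.379 Y47.980
M3 S483
G01 X72.081 Y44.496 F1615
G01 X58.585 Y47.251
G01 X53.457 Y37.603
G01 X104.086 Y8.902
G01 X57.379 Y47.980
M5
G0 X34.492 Y73.884
M3 S483
G01 X96.792 Y73.884 F1615
G01 X96.792 Y66.100
G01 X34.492 Y66.100
G01 X34.492 Y73.884
M5
G0 X0.000 Y0.000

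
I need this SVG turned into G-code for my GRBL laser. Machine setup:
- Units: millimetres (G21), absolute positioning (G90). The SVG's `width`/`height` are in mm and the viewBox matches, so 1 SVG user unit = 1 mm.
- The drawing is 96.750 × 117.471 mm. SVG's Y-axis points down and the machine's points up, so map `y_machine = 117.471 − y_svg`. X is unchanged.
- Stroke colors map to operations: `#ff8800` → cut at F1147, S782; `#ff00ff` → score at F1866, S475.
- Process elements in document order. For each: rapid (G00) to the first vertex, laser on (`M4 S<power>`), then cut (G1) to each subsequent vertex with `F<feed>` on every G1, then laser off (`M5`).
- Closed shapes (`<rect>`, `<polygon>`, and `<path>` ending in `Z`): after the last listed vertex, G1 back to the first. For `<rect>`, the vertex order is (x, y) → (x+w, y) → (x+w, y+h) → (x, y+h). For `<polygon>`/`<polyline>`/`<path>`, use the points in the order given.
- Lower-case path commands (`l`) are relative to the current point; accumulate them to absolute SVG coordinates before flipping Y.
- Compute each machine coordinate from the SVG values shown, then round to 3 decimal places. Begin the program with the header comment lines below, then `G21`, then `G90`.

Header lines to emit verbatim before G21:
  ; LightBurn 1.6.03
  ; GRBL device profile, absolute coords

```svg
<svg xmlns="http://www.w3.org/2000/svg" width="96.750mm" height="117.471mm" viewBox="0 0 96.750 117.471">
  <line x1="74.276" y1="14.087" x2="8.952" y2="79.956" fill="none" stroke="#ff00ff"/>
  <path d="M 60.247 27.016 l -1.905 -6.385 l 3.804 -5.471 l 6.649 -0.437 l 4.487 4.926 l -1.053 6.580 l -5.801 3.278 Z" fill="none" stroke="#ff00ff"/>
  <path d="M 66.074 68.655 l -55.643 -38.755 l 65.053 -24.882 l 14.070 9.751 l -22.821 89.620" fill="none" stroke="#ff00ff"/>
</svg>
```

; LightBurn 1.6.03
; GRBL device profile, absolute coords
G21
G90
G00 X74.276 Y103.384
M4 S475
G1 X8.952 Y37.515 F1866
M5
G00 X60.247 Y90.455
M4 S475
G1 X58.342 Y96.840 F1866
G1 X62.146 Y102.311 F1866
G1 X68.795 Y102.748 F1866
G1 X73.282 Y97.822 F1866
G1 X72.229 Y91.242 F1866
G1 X66.428 Y87.964 F1866
G1 X60.247 Y90.455 F1866
M5
G00 X66.074 Y48.816
M4 S475
G1 X10.431 Y87.571 F1866
G1 X75.484 Y112.453 F1866
G1 X89.554 Y102.702 F1866
G1 X66.733 Y13.082 F1866
M5

Since the viewBox matches the mm dimensions, user units are millimetres directly. The only transform is the Y-flip y_m = 117.471 − y_svg.

Shape 1 is a line segment drawn with `<line>`. Its stroke #ff00ff means score at S475, F1866. After flipping Y the toolpath is (74.276,103.384) → (8.952,37.515).

Shape 2 is a regular polygon drawn with `<path>`. Its stroke #ff00ff means score at S475, F1866. After flipping Y the toolpath is (60.247,90.455) → (58.342,96.840) → (62.146,102.311) → (68.795,102.748) → (73.282,97.822) → (72.229,91.242) → (66.428,87.964) → (60.247,90.455), returning to the start.

Shape 3 is a open polyline drawn with `<path>`. Its stroke #ff00ff means score at S475, F1866. After flipping Y the toolpath is (66.074,48.816) → (10.431,87.571) → (75.484,112.453) → (89.554,102.702) → (66.733,13.082).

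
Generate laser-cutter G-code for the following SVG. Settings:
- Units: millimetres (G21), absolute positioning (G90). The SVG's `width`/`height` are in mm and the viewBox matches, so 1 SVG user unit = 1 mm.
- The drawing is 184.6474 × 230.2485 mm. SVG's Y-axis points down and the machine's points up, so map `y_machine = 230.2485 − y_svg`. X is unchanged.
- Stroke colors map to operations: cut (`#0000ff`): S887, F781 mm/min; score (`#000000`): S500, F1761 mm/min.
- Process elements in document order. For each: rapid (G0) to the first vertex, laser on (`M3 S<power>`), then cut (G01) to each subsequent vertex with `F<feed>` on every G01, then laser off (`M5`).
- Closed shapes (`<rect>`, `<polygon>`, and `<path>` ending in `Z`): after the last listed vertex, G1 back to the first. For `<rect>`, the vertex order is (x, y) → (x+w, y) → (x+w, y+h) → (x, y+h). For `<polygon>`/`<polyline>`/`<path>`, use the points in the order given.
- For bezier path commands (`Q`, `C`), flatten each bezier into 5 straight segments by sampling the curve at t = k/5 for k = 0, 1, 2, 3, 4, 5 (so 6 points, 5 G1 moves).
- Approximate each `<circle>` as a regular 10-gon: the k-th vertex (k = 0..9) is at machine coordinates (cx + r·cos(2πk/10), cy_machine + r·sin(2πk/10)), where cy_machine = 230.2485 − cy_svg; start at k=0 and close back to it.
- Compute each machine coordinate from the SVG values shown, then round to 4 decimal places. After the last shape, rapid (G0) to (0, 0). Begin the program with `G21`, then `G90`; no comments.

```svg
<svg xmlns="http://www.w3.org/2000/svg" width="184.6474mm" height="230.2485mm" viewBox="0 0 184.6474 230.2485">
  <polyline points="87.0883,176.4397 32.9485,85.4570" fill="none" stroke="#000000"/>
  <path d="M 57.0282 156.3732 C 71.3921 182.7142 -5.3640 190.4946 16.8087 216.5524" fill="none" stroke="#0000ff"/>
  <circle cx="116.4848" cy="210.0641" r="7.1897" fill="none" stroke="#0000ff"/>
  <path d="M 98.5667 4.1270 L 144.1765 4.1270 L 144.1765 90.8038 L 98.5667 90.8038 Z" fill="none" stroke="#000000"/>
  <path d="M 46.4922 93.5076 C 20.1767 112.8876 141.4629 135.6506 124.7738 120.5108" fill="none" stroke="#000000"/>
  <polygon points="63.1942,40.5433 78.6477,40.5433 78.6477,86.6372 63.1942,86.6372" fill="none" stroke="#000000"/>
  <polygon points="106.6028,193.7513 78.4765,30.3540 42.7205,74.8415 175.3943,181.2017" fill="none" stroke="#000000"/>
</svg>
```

viewBox `0 0 184.6474 230.2485` with mm width/height → 1 unit = 1 mm. Flip: y_m = 230.2485 − y_svg.

**Shape 1** — `<polyline>` line segment, stroke `#000000` → score (S500, F1761). Machine vertices: (87.0883,53.8088) → (32.9485,144.7915). Open path.

**Shape 2** — `<path>` cubic bezier, stroke `#0000ff` → cut (S887, F781). Control points (SVG): P0=(57.0282,156.3732), P1=(71.3921,182.7142), P2=(-5.3640,190.4946), P3=(16.8087,216.5524); sampled at t=k/5. Machine vertices: (57.0282,73.8753) → (56.2325,60.0033) → (42.6904,48.8176) → (25.5242,38.5499) → (13.8561,27.4322) → (16.8087,13.6961). Open path.

**Shape 3** — `<circle>` circle, stroke `#0000ff` → cut (S887, F781). Machine vertices: (123.6745,20.1844) → (122.3014,24.4104) → (118.7065,27.0222) → (114.2631,27.0222) → (110.6682,24.4104) → (109.2951,20.1844) → (110.6682,15.9584) → (114.2631,13.3466) → (118.7065,13.3466) → (122.3014,15.9584) → (123.6745,20.1844). Closed: final G1 returns to the first vertex.

**Shape 4** — `<path>` rectangle, stroke `#000000` → score (S500, F1761). Machine vertices: (98.5667,226.1215) → (144.1765,226.1215) → (144.1765,139.4447) → (98.5667,139.4447) → (98.5667,226.1215). Closed: final G1 returns to the first vertex.

**Shape 5** — `<path>` cubic bezier, stroke `#000000` → score (S500, F1761). Control points (SVG): P0=(46.4922,93.5076), P1=(20.1767,112.8876), P2=(141.4629,135.6506), P3=(124.7738,120.5108); sampled at t=k/5. Machine vertices: (46.4922,136.7409) → (46.1305,125.0372) → (67.4855,114.5034) → (96.8495,107.1210) → (120.5148,104.8719) → (124.7738,109.7377). Open path.

**Shape 6** — `<polygon>` rectangle, stroke `#000000` → score (S500, F1761). Machine vertices: (63.1942,189.7052) → (78.6477,189.7052) → (78.6477,143.6113) → (63.1942,143.6113) → (63.1942,189.7052). Closed: final G1 returns to the first vertex.

**Shape 7** — `<polygon>` closed polygon, stroke `#000000` → score (S500, F1761). Machine vertices: (106.6028,36.4972) → (78.4765,199.8945) → (42.7205,155.4070) → (175.3943,49.0468) → (106.6028,36.4972). Closed: final G1 returns to the first vertex.

G21
G90
G0 X87.0883 Y53.8088
M3 S500
G01 X32.9485 Y144.7915 F1761
M5
G0 X57.0282 Y73.8753
M3 S887
G01 X56.2325 Y60.0033 F781
G01 X42.6904 Y48.8176 F781
G01 X25.5242 Y38.5499 F781
G01 X13.8561 Y27.4322 F781
G01 X16.8087 Y13.6961 F781
M5
G0 X123.6745 Y20.1844
M3 S887
G01 X122.3014 Y24.4104 F781
G01 X118.7065 Y27.0222 F781
G01 X114.2631 Y27.0222 F781
G01 X110.6682 Y24.4104 F781
G01 X109.2951 Y20.1844 F781
G01 X110.6682 Y15.9584 F781
G01 X114.2631 Y13.3466 F781
G01 X118.7065 Y13.3466 F781
G01 X122.3014 Y15.9584 F781
G01 X123.6745 Y20.1844 F781
M5
G0 X98.5667 Y226.1215
M3 S500
G01 X144.1765 Y226.1215 F1761
G01 X144.1765 Y139.4447 F1761
G01 X98.5667 Y139.4447 F1761
G01 X98.5667 Y226.1215 F1761
M5
G0 X46.4922 Y136.7409
M3 S500
G01 X46.1305 Y125.0372 F1761
G01 X67.4855 Y114.5034 F1761
G01 X96.8495 Y107.1210 F1761
G01 X120.5148 Y104.8719 F1761
G01 X124.7738 Y109.7377 F1761
M5
G0 X63.1942 Y189.7052
M3 S500
G01 X78.6477 Y189.7052 F1761
G01 X78.6477 Y143.6113 F1761
G01 X63.1942 Y143.6113 F1761
G01 X63.1942 Y189.7052 F1761
M5
G0 X106.6028 Y36.4972
M3 S500
G01 X78.4765 Y199.8945 F1761
G01 X42.7205 Y155.4070 F1761
G01 X175.3943 Y49.0468 F1761
G01 X106.6028 Y36.4972 F1761
M5
G0 X0.0000 Y0.0000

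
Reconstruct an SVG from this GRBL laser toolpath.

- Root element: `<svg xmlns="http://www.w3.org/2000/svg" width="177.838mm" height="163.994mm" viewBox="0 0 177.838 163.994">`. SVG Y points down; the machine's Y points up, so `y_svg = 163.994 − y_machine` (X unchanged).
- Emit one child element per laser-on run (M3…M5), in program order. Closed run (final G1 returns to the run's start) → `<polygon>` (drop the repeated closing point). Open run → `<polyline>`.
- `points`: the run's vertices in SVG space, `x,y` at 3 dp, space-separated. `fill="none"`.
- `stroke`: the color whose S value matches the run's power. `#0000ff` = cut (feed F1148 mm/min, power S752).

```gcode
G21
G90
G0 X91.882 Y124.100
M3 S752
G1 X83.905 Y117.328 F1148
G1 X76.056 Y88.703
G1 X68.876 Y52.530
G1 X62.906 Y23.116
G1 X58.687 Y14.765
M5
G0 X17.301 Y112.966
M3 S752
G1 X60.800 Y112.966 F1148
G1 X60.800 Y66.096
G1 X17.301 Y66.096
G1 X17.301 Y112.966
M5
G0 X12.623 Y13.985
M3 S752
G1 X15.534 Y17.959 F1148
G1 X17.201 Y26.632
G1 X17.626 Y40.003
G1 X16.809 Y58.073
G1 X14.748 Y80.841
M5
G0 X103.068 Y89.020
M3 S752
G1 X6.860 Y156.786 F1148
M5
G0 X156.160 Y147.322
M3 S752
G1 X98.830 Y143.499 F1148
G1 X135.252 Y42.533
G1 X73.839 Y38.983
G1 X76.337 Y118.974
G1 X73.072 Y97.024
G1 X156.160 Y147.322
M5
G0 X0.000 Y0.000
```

<svg xmlns="http://www.w3.org/2000/svg" width="177.838mm" height="163.994mm" viewBox="0 0 177.838 163.994">
  <polyline points="91.882,39.894 83.905,46.666 76.056,75.291 68.876,111.464 62.906,140.878 58.687,149.229" fill="none" stroke="#0000ff"/>
  <polygon points="17.301,51.028 60.800,51.028 60.800,97.898 17.301,97.898" fill="none" stroke="#0000ff"/>
  <polyline points="12.623,150.009 15.534,146.035 17.201,137.362 17.626,123.991 16.809,105.921 14.748,83.153" fill="none" stroke="#0000ff"/>
  <polyline points="103.068,74.974 6.860,7.208" fill="none" stroke="#0000ff"/>
  <polygon points="156.160,16.672 98.830,20.495 135.252,121.461 73.839,125.011 76.337,45.020 73.072,66.970" fill="none" stroke="#0000ff"/>
</svg>

Each laser-on run becomes one SVG element. Flip Y back into SVG space with y_svg = 163.994 − y_machine. Every run uses S752, so all elements get stroke `#0000ff` (cut).

Run 1: The run is open, so emit a `<polyline>` with points (Y-flipped): 91.882,39.894 83.905,46.666 76.056,75.291 68.876,111.464 62.906,140.878 58.687,149.229.

Run 2: The run returns to its start, so emit a `<polygon>` with points (Y-flipped): 17.301,51.028 60.800,51.028 60.800,97.898 17.301,97.898.

Run 3: The run is open, so emit a `<polyline>` with points (Y-flipped): 12.623,150.009 15.534,146.035 17.201,137.362 17.626,123.991 16.809,105.921 14.748,83.153.

Run 4: The run is open, so emit a `<polyline>` with points (Y-flipped): 103.068,74.974 6.860,7.208.

Run 5: The run returns to its start, so emit a `<polygon>` with points (Y-flipped): 156.160,16.672 98.830,20.495 135.252,121.461 73.839,125.011 76.337,45.020 73.072,66.970.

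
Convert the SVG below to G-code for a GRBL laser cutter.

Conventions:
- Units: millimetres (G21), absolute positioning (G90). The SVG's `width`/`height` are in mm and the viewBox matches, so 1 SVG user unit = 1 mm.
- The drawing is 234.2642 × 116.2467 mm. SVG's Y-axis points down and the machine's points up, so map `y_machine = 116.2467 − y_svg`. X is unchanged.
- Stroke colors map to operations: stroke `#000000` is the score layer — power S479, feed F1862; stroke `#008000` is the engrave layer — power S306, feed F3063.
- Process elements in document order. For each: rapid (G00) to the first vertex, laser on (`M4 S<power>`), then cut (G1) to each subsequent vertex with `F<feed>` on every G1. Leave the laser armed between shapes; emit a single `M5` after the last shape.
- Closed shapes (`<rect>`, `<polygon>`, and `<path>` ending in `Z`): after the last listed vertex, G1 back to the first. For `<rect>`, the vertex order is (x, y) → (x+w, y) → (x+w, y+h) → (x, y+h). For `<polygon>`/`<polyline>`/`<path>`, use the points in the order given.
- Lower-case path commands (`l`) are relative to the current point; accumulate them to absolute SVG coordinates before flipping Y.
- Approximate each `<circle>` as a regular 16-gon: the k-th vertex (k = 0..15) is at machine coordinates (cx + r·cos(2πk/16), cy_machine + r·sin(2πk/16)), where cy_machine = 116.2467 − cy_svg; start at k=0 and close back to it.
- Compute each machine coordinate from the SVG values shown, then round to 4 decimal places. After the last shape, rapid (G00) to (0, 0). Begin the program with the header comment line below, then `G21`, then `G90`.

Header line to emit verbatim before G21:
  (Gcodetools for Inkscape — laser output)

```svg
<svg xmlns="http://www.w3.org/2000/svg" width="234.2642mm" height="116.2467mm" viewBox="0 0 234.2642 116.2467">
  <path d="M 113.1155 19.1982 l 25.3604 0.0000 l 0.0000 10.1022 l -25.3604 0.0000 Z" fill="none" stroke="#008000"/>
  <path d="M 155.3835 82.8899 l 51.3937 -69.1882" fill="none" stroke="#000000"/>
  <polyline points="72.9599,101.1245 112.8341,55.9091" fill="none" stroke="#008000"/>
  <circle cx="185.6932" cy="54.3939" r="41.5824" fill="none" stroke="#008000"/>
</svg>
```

(Gcodetools for Inkscape — laser output)
G21
G90
G00 X113.1155 Y97.0485
M4 S306
G1 X138.4759 Y97.0485 F3063
G1 X138.4759 Y86.9463 F3063
G1 X113.1155 Y86.9463 F3063
G1 X113.1155 Y97.0485 F3063
G00 X155.3835 Y33.3568
M4 S479
G1 X206.7772 Y102.5450 F1862
G00 X72.9599 Y15.1222
M4 S306
G1 X112.8341 Y60.3376 F3063
G00 X227.2756 Y61.8528
M4 S306
G1 X224.1103 Y77.7657 F3063
G1 X215.0964 Y91.2560 F3063
G1 X201.6061 Y100.2699 F3063
G1 X185.6932 Y103.4352 F3063
G1 X169.7803 Y100.2699 F3063
G1 X156.2900 Y91.2560 F3063
G1 X147.2761 Y77.7657 F3063
G1 X144.1108 Y61.8528 F3063
G1 X147.2761 Y45.9399 F3063
G1 X156.2900 Y32.4496 F3063
G1 X169.7803 Y23.4357 F3063
G1 X185.6932 Y20.2704 F3063
G1 X201.6061 Y23.4357 F3063
G1 X215.0964 Y32.4496 F3063
G1 X224.1103 Y45.9399 F3063
G1 X227.2756 Y61.8528 F3063
M5
G00 X0.0000 Y0.0000

1 u = 1 mm; y_m = 116.2467 − y.

[1] `<path>` rectangle, #008000→engrave S306 F3063: (113.1155,97.0485) → (138.4759,97.0485) → (138.4759,86.9463) → (113.1155,86.9463) → (113.1155,97.0485) (closed)

[2] `<path>` line segment, #000000→score S479 F1862: (155.3835,33.3568) → (206.7772,102.5450)

[3] `<polyline>` line segment, #008000→engrave S306 F3063: (72.9599,15.1222) → (112.8341,60.3376)

[4] `<circle>` circle, #008000→engrave S306 F3063: (227.2756,61.8528) → (224.1103,77.7657) → (215.0964,91.2560) → (201.6061,100.2699) → (185.6932,103.4352) → (169.7803,100.2699) → (156.2900,91.2560) → (147.2761,77.7657) → (144.1108,61.8528) → (147.2761,45.9399) → (156.2900,32.4496) → (169.7803,23.4357) → (185.6932,20.2704) → (201.6061,23.4357) → (215.0964,32.4496) → (224.1103,45.9399) → (227.2756,61.8528) (closed)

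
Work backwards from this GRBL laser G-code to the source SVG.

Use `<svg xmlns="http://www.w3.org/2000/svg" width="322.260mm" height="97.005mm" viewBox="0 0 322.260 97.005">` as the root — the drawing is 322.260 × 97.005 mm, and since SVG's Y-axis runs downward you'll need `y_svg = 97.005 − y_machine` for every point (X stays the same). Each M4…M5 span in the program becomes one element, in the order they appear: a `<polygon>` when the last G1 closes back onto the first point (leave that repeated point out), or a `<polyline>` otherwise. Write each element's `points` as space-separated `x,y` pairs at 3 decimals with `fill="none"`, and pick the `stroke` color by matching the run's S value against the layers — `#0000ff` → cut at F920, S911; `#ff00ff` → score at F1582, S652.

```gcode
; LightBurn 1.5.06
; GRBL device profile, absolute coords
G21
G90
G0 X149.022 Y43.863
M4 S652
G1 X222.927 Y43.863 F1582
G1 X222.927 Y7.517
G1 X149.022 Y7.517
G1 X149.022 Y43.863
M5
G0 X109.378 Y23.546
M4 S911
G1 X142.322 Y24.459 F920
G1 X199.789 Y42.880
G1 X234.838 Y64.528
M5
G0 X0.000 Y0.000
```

<svg xmlns="http://www.w3.org/2000/svg" width="322.260mm" height="97.005mm" viewBox="0 0 322.260 97.005">
  <polygon points="149.022,53.142 222.927,53.142 222.927,89.488 149.022,89.488" fill="none" stroke="#ff00ff"/>
  <polyline points="109.378,73.459 142.322,72.546 199.789,54.125 234.838,32.477" fill="none" stroke="#0000ff"/>
</svg>

Machine Y-up, SVG Y-down with viewBox height 97.005, so y_svg = 97.005 − y_machine; X carries over.

Run 1: S652 ⇒ score layer `#ff00ff`. The run returns to its start, so emit a `<polygon>` with points (Y-flipped): 149.022,53.142 222.927,53.142 222.927,89.488 149.022,89.488.

Run 2: S911 ⇒ cut layer `#0000ff`. The run is open, so emit a `<polyline>` with points (Y-flipped): 109.378,73.459 142.322,72.546 199.789,54.125 234.838,32.477.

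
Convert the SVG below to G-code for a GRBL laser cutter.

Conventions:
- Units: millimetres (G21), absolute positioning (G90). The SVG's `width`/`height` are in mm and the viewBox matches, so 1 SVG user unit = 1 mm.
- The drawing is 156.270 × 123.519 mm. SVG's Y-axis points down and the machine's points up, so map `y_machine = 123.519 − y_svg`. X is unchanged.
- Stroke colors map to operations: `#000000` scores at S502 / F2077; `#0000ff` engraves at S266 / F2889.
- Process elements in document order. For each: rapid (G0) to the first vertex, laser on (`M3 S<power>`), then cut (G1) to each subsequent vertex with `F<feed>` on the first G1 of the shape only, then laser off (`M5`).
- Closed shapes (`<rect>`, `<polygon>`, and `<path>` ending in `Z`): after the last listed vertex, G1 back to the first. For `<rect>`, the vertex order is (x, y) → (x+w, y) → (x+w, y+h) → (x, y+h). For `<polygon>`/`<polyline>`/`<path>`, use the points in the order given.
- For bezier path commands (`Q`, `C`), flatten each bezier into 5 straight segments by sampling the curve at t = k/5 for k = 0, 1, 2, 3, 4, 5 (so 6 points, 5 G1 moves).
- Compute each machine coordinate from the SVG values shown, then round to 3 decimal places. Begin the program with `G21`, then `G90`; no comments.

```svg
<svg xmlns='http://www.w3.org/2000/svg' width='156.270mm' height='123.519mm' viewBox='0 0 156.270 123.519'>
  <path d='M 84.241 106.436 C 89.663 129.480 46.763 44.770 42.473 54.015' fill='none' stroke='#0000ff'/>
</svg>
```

G21
G90
G0 X84.241 Y17.083
M3 S266
G1 X82.391 Y14.573 F2889
G1 X73.116 Y28.243
G1 X60.590 Y48.409
G1 X48.985 Y65.390
G1 X42.473 Y69.504
M5

viewBox `0 0 156.270 123.519` with mm width/height → 1 unit = 1 mm. Flip: y_m = 123.519 − y_svg.

**Shape 1** — `<path>` cubic bezier, stroke `#0000ff` → engrave (S266, F2889). Control points (SVG): P0=(84.241,106.436), P1=(89.663,129.480), P2=(46.763,44.770), P3=(42.473,54.015); sampled at t=k/5. Machine vertices: (84.241,17.083) → (82.391,14.573) → (73.116,28.243) → (60.590,48.409) → (48.985,65.390) → (42.473,69.504). Open path.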